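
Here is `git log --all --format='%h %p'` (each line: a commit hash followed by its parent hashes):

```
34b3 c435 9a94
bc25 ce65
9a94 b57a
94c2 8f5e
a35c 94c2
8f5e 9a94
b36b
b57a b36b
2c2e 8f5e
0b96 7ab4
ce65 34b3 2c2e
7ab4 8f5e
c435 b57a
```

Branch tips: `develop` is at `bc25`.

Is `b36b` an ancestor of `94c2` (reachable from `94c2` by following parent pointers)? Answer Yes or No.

Yes

Ancestors of 94c2 (commits reachable by following parents): {8f5e, 94c2, 9a94, b36b, b57a}.
b36b is in that set, so it is an ancestor of 94c2.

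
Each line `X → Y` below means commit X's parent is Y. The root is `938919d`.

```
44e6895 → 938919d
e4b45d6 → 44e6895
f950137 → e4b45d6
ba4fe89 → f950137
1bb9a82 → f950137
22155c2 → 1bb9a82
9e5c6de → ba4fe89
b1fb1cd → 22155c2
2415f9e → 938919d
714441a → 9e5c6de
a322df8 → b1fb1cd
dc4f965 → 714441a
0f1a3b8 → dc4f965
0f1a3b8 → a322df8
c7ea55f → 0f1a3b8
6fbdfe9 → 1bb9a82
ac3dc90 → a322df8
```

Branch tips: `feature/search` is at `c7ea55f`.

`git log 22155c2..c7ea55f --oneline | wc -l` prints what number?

Reachable from c7ea55f: {0f1a3b8, 1bb9a82, 22155c2, 44e6895, 714441a, 938919d, 9e5c6de, a322df8, b1fb1cd, ba4fe89, c7ea55f, dc4f965, e4b45d6, f950137}.
Reachable from 22155c2: {1bb9a82, 22155c2, 44e6895, 938919d, e4b45d6, f950137}.
In c7ea55f's history but not 22155c2's: {0f1a3b8, 714441a, 9e5c6de, a322df8, b1fb1cd, ba4fe89, c7ea55f, dc4f965} — 8 commits.

8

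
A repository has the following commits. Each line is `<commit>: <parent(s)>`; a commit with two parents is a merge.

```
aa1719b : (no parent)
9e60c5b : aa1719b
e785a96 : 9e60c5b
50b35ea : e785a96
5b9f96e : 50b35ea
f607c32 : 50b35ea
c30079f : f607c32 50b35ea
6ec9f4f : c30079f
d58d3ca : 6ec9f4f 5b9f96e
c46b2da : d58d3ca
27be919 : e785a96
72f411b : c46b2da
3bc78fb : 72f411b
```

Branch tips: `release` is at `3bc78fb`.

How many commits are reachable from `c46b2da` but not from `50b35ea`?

6

Reachable from c46b2da: {50b35ea, 5b9f96e, 6ec9f4f, 9e60c5b, aa1719b, c30079f, c46b2da, d58d3ca, e785a96, f607c32}.
Reachable from 50b35ea: {50b35ea, 9e60c5b, aa1719b, e785a96}.
In c46b2da's history but not 50b35ea's: {5b9f96e, 6ec9f4f, c30079f, c46b2da, d58d3ca, f607c32} — 6 commits.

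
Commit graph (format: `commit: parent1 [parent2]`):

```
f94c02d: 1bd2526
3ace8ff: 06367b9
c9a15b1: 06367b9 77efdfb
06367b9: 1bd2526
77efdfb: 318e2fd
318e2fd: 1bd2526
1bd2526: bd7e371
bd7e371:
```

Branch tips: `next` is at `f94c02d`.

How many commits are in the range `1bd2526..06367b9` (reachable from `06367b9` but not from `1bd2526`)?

1

Reachable from 06367b9: {06367b9, 1bd2526, bd7e371}.
Reachable from 1bd2526: {1bd2526, bd7e371}.
In 06367b9's history but not 1bd2526's: {06367b9} — 1 commit.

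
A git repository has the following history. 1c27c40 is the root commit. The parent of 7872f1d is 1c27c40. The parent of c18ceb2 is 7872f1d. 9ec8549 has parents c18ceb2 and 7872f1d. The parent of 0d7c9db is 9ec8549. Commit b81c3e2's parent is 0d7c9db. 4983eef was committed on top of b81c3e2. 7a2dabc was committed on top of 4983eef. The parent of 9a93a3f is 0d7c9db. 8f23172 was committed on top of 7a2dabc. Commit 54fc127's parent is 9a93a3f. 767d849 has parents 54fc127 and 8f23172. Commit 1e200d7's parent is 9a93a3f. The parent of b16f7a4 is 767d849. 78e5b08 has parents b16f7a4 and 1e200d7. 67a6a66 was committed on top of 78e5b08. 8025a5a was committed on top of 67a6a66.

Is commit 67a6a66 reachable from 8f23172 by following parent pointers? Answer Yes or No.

Ancestors of 8f23172: {0d7c9db, 1c27c40, 4983eef, 7872f1d, 7a2dabc, 8f23172, 9ec8549, b81c3e2, c18ceb2}.
67a6a66 is not in that set, so it is not an ancestor of 8f23172.

No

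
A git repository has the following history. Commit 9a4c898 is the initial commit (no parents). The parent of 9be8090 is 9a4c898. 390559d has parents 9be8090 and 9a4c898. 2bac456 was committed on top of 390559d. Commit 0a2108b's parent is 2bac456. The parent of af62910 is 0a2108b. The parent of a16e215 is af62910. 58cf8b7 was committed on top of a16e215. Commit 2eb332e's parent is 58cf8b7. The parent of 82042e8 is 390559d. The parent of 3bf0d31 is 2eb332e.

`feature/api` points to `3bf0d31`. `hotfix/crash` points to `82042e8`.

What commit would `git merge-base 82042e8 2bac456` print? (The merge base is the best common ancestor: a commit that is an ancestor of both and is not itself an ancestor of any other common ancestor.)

Ancestors of 82042e8: {390559d, 82042e8, 9a4c898, 9be8090}.
Ancestors of 2bac456: {2bac456, 390559d, 9a4c898, 9be8090}.
Common ancestors: {390559d, 9a4c898, 9be8090}.
Among these, 390559d is not an ancestor of any other common ancestor — it is the merge base.

390559d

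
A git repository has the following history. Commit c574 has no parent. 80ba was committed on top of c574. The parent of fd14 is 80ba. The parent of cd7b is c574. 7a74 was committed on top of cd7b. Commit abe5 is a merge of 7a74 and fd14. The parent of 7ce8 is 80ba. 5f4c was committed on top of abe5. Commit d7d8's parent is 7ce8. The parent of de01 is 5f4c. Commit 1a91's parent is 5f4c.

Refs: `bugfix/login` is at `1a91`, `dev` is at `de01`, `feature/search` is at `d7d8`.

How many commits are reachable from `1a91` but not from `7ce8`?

6

Reachable from 1a91: {1a91, 5f4c, 7a74, 80ba, abe5, c574, cd7b, fd14}.
Reachable from 7ce8: {7ce8, 80ba, c574}.
In 1a91's history but not 7ce8's: {1a91, 5f4c, 7a74, abe5, cd7b, fd14} — 6 commits.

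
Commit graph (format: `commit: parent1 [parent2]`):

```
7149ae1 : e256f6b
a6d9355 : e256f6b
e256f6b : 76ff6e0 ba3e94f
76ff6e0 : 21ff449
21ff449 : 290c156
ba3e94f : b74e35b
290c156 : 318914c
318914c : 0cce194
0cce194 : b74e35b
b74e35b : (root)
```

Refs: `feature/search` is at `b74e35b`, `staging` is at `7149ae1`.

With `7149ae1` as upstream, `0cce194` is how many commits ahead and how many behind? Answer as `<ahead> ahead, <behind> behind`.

Reachable from 0cce194: {0cce194, b74e35b}.
Reachable from 7149ae1: {0cce194, 21ff449, 290c156, 318914c, 7149ae1, 76ff6e0, b74e35b, ba3e94f, e256f6b}.
Only in 0cce194's history (ahead): {} — 0.
Only in 7149ae1's history (behind): {21ff449, 290c156, 318914c, 7149ae1, 76ff6e0, ba3e94f, e256f6b} — 7.

0 ahead, 7 behind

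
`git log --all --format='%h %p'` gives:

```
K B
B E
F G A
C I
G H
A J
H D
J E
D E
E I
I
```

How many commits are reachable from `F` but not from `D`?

5

Reachable from F: {A, D, E, F, G, H, I, J}.
Reachable from D: {D, E, I}.
In F's history but not D's: {A, F, G, H, J} — 5 commits.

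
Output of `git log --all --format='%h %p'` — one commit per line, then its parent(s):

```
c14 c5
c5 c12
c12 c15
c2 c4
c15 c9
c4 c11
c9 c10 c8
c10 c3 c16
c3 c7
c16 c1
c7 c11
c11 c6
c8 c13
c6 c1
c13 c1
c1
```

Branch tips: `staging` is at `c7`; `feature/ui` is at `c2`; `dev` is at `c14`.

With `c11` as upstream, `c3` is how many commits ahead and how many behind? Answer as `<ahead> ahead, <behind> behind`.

2 ahead, 0 behind

Reachable from c3: {c1, c11, c3, c6, c7}.
Reachable from c11: {c1, c11, c6}.
Only in c3's history (ahead): {c3, c7} — 2.
Only in c11's history (behind): {} — 0.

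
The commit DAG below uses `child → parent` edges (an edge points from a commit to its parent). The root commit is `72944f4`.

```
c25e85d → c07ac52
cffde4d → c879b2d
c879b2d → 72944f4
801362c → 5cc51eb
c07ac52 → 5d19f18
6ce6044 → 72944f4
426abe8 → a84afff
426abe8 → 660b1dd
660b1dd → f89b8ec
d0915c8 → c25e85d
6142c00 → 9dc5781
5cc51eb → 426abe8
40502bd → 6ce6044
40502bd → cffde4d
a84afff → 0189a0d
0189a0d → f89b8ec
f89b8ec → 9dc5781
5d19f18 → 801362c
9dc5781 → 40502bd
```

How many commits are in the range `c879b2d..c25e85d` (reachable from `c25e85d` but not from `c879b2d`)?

Reachable from c25e85d: {0189a0d, 40502bd, 426abe8, 5cc51eb, 5d19f18, 660b1dd, 6ce6044, 72944f4, 801362c, 9dc5781, a84afff, c07ac52, c25e85d, c879b2d, cffde4d, f89b8ec}.
Reachable from c879b2d: {72944f4, c879b2d}.
In c25e85d's history but not c879b2d's: {0189a0d, 40502bd, 426abe8, 5cc51eb, 5d19f18, 660b1dd, 6ce6044, 801362c, 9dc5781, a84afff, c07ac52, c25e85d, cffde4d, f89b8ec} — 14 commits.

14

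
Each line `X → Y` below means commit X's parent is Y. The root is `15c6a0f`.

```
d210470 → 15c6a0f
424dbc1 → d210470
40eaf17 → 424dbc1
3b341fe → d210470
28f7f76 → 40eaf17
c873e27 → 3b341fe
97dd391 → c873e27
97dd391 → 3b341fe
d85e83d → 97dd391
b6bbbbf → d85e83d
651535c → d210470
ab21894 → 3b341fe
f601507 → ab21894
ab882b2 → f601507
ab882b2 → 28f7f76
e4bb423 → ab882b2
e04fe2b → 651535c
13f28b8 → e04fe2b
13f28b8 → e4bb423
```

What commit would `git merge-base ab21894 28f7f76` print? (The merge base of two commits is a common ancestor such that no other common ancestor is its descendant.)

d210470

Ancestors of ab21894: {15c6a0f, 3b341fe, ab21894, d210470}.
Ancestors of 28f7f76: {15c6a0f, 28f7f76, 40eaf17, 424dbc1, d210470}.
Common ancestors: {15c6a0f, d210470}.
Among these, d210470 is not an ancestor of any other common ancestor — it is the merge base.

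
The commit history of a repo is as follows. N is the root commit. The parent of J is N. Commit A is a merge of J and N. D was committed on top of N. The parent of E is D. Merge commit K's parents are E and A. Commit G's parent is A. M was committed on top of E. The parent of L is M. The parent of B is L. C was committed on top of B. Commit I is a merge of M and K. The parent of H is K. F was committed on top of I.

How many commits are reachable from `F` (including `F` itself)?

Walking parent pointers from F: reachable set = {A, D, E, F, I, J, K, M, N}.
That is 9 commits.

9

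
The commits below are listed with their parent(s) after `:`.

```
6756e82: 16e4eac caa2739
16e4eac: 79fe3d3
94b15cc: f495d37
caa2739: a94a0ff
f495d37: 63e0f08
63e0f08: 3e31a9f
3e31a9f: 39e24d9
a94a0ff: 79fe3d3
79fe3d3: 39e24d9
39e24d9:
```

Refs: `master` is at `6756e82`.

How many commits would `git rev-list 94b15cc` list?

Walking parent pointers from 94b15cc: reachable set = {39e24d9, 3e31a9f, 63e0f08, 94b15cc, f495d37}.
That is 5 commits.

5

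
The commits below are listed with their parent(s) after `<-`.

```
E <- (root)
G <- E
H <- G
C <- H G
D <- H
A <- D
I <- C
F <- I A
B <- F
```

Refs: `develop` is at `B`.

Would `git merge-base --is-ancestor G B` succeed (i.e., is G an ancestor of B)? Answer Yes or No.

Yes

Ancestors of B (commits reachable by following parents): {A, B, C, D, E, F, G, H, I}.
G is in that set, so it is an ancestor of B.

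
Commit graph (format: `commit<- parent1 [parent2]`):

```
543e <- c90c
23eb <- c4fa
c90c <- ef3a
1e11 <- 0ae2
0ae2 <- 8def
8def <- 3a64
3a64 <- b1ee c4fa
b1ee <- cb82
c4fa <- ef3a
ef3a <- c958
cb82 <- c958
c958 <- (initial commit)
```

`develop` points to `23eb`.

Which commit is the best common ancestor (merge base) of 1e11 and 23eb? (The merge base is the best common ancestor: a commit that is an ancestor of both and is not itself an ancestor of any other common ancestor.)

Ancestors of 1e11: {0ae2, 1e11, 3a64, 8def, b1ee, c4fa, c958, cb82, ef3a}.
Ancestors of 23eb: {23eb, c4fa, c958, ef3a}.
Common ancestors: {c4fa, c958, ef3a}.
Among these, c4fa is not an ancestor of any other common ancestor — it is the merge base.

c4fa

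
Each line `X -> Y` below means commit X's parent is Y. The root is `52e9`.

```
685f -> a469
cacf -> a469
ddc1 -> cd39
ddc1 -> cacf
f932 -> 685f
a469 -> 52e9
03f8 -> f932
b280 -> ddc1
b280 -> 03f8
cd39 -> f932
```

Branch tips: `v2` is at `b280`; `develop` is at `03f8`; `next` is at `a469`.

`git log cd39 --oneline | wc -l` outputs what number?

5

Walking parent pointers from cd39: reachable set = {52e9, 685f, a469, cd39, f932}.
That is 5 commits.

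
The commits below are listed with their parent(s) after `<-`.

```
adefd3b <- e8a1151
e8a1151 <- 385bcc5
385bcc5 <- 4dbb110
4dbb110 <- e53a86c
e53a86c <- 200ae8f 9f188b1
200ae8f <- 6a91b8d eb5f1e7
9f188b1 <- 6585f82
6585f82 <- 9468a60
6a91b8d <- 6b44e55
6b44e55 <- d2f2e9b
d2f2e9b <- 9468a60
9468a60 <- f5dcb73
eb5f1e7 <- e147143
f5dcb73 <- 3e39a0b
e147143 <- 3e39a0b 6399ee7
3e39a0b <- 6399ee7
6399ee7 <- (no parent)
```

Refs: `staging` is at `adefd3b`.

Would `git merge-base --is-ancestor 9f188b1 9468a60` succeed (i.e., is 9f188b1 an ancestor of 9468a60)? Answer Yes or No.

No

Ancestors of 9468a60: {3e39a0b, 6399ee7, 9468a60, f5dcb73}.
9f188b1 is not in that set, so it is not an ancestor of 9468a60.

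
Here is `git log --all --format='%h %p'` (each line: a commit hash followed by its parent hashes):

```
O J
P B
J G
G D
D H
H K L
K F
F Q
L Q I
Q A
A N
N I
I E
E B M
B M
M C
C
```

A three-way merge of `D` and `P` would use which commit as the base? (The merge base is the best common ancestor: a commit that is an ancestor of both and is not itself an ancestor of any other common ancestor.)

B

Ancestors of D: {A, B, C, D, E, F, H, I, K, L, M, N, Q}.
Ancestors of P: {B, C, M, P}.
Common ancestors: {B, C, M}.
Among these, B is not an ancestor of any other common ancestor — it is the merge base.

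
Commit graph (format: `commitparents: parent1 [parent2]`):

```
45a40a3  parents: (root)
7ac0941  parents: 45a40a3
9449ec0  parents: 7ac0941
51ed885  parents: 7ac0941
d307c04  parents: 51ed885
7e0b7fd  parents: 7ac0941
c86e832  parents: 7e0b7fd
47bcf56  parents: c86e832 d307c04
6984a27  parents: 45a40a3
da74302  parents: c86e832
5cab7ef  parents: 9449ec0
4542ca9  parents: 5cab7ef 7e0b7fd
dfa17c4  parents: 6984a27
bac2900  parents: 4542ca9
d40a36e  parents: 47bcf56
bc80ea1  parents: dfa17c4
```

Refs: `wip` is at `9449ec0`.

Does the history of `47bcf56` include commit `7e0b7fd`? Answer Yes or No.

Yes

Ancestors of 47bcf56 (commits reachable by following parents): {45a40a3, 47bcf56, 51ed885, 7ac0941, 7e0b7fd, c86e832, d307c04}.
7e0b7fd is in that set, so it is an ancestor of 47bcf56.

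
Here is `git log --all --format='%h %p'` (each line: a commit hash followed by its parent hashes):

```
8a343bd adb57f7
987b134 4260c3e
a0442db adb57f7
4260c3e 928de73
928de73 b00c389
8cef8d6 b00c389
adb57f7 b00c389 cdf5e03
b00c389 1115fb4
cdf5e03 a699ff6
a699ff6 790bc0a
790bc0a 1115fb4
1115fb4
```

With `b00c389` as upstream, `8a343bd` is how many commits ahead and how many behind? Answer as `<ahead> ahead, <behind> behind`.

Reachable from 8a343bd: {1115fb4, 790bc0a, 8a343bd, a699ff6, adb57f7, b00c389, cdf5e03}.
Reachable from b00c389: {1115fb4, b00c389}.
Only in 8a343bd's history (ahead): {790bc0a, 8a343bd, a699ff6, adb57f7, cdf5e03} — 5.
Only in b00c389's history (behind): {} — 0.

5 ahead, 0 behind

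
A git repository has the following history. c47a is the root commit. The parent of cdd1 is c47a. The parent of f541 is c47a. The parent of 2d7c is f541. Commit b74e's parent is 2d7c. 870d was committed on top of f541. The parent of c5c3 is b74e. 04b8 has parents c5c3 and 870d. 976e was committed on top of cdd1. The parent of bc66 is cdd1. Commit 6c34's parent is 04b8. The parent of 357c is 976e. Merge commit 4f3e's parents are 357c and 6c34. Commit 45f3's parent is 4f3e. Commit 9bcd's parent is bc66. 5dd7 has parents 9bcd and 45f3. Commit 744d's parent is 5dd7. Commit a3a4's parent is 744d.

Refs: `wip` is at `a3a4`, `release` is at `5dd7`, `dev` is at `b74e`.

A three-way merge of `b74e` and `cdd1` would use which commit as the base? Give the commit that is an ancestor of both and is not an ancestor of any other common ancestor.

Ancestors of b74e: {2d7c, b74e, c47a, f541}.
Ancestors of cdd1: {c47a, cdd1}.
Common ancestors: {c47a}.
The only common ancestor is c47a, so it is the merge base.

c47a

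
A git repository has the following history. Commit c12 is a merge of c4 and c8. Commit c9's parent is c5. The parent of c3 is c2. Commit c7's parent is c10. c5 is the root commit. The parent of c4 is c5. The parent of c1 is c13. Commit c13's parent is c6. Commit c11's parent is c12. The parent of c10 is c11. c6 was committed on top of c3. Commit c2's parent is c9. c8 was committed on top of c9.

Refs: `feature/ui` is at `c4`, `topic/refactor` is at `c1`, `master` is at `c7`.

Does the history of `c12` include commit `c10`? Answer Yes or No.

No

Ancestors of c12: {c12, c4, c5, c8, c9}.
c10 is not in that set, so it is not an ancestor of c12.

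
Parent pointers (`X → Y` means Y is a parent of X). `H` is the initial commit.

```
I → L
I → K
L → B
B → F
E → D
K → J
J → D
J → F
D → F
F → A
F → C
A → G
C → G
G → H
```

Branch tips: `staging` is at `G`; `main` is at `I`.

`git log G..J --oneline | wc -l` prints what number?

Reachable from J: {A, C, D, F, G, H, J}.
Reachable from G: {G, H}.
In J's history but not G's: {A, C, D, F, J} — 5 commits.

5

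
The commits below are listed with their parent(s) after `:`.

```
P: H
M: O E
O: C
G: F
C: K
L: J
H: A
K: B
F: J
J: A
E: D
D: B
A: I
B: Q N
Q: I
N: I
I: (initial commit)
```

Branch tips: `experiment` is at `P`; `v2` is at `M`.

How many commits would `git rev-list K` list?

5

Walking parent pointers from K: reachable set = {B, I, K, N, Q}.
That is 5 commits.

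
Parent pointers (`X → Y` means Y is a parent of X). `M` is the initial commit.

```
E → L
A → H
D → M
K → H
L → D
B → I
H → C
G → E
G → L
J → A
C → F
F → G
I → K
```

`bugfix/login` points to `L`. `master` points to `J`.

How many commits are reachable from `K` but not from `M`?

Reachable from K: {C, D, E, F, G, H, K, L, M}.
Reachable from M: {M}.
In K's history but not M's: {C, D, E, F, G, H, K, L} — 8 commits.

8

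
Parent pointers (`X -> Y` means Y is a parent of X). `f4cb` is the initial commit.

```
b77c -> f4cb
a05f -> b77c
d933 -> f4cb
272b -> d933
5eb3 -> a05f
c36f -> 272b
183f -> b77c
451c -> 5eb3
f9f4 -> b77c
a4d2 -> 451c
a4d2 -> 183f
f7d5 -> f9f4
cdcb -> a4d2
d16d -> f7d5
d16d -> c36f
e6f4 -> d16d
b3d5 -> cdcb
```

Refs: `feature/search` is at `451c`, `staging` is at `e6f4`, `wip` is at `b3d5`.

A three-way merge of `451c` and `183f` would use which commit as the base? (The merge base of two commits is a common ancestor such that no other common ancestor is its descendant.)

Ancestors of 451c: {451c, 5eb3, a05f, b77c, f4cb}.
Ancestors of 183f: {183f, b77c, f4cb}.
Common ancestors: {b77c, f4cb}.
Among these, b77c is not an ancestor of any other common ancestor — it is the merge base.

b77c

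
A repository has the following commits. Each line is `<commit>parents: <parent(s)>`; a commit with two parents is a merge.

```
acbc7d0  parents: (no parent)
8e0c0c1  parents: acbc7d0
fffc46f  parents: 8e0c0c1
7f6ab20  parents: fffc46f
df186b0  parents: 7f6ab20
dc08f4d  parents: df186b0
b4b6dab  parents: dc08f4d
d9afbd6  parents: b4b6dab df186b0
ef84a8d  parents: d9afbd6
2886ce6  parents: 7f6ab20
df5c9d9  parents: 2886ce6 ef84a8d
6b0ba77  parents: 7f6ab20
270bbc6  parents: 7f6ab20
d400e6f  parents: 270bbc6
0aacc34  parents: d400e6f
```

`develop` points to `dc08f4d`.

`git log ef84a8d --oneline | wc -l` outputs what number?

9

Walking parent pointers from ef84a8d: reachable set = {7f6ab20, 8e0c0c1, acbc7d0, b4b6dab, d9afbd6, dc08f4d, df186b0, ef84a8d, fffc46f}.
That is 9 commits.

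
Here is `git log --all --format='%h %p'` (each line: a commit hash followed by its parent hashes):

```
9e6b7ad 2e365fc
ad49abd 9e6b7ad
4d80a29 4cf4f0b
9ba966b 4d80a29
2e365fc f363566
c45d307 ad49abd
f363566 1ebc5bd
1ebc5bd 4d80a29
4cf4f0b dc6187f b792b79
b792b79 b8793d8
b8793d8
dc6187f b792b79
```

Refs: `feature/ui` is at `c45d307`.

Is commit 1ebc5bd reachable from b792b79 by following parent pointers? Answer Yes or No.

Ancestors of b792b79: {b792b79, b8793d8}.
1ebc5bd is not in that set, so it is not an ancestor of b792b79.

No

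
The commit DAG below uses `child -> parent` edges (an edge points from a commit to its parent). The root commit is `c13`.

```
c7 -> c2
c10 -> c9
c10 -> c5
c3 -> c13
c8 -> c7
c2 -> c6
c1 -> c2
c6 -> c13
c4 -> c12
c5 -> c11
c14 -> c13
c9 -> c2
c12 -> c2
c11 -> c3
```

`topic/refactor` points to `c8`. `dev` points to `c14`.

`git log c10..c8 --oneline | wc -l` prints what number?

2

Reachable from c8: {c13, c2, c6, c7, c8}.
Reachable from c10: {c10, c11, c13, c2, c3, c5, c6, c9}.
In c8's history but not c10's: {c7, c8} — 2 commits.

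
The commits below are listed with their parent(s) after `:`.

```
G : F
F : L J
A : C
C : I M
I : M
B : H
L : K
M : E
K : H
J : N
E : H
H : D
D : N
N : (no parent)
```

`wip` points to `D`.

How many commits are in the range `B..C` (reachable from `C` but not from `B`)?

Reachable from C: {C, D, E, H, I, M, N}.
Reachable from B: {B, D, H, N}.
In C's history but not B's: {C, E, I, M} — 4 commits.

4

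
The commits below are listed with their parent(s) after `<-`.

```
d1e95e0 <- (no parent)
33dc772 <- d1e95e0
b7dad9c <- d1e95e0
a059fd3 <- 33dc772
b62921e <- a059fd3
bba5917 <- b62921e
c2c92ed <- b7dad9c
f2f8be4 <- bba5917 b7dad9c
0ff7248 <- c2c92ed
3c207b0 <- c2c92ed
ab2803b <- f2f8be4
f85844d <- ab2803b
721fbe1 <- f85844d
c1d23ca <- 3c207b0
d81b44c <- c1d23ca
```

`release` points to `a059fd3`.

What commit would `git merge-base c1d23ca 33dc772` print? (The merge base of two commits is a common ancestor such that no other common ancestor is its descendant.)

Ancestors of c1d23ca: {3c207b0, b7dad9c, c1d23ca, c2c92ed, d1e95e0}.
Ancestors of 33dc772: {33dc772, d1e95e0}.
Common ancestors: {d1e95e0}.
The only common ancestor is d1e95e0, so it is the merge base.

d1e95e0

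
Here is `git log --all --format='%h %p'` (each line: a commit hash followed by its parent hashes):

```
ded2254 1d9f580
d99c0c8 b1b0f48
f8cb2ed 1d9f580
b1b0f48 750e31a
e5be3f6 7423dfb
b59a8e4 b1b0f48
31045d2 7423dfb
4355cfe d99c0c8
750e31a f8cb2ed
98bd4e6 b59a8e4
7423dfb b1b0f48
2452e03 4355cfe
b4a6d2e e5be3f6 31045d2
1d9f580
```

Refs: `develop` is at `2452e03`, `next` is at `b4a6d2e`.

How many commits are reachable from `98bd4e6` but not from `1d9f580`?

5

Reachable from 98bd4e6: {1d9f580, 750e31a, 98bd4e6, b1b0f48, b59a8e4, f8cb2ed}.
Reachable from 1d9f580: {1d9f580}.
In 98bd4e6's history but not 1d9f580's: {750e31a, 98bd4e6, b1b0f48, b59a8e4, f8cb2ed} — 5 commits.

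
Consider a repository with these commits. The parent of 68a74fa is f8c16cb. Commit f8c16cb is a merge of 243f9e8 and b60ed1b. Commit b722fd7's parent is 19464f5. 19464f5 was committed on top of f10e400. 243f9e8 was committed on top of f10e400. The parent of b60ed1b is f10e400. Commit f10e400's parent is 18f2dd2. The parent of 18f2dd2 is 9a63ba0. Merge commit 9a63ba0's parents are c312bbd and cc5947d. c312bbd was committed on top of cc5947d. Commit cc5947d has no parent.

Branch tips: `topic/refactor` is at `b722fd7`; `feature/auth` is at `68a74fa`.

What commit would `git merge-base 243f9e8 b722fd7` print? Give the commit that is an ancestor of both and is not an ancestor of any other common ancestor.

f10e400

Ancestors of 243f9e8: {18f2dd2, 243f9e8, 9a63ba0, c312bbd, cc5947d, f10e400}.
Ancestors of b722fd7: {18f2dd2, 19464f5, 9a63ba0, b722fd7, c312bbd, cc5947d, f10e400}.
Common ancestors: {18f2dd2, 9a63ba0, c312bbd, cc5947d, f10e400}.
Among these, f10e400 is not an ancestor of any other common ancestor — it is the merge base.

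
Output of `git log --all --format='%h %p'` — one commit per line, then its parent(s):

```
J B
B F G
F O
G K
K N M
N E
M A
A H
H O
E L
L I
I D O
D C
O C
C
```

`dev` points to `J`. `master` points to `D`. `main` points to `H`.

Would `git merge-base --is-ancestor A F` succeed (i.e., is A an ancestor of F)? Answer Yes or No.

Ancestors of F: {C, F, O}.
A is not in that set, so it is not an ancestor of F.

No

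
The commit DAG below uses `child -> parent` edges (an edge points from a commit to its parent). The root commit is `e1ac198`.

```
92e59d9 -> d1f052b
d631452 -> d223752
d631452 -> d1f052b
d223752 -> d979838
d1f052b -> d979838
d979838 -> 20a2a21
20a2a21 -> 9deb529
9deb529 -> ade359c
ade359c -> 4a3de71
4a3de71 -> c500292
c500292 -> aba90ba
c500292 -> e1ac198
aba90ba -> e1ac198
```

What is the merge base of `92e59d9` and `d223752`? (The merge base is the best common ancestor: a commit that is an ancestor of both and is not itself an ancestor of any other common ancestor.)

Ancestors of 92e59d9: {20a2a21, 4a3de71, 92e59d9, 9deb529, aba90ba, ade359c, c500292, d1f052b, d979838, e1ac198}.
Ancestors of d223752: {20a2a21, 4a3de71, 9deb529, aba90ba, ade359c, c500292, d223752, d979838, e1ac198}.
Common ancestors: {20a2a21, 4a3de71, 9deb529, aba90ba, ade359c, c500292, d979838, e1ac198}.
Among these, d979838 is not an ancestor of any other common ancestor — it is the merge base.

d979838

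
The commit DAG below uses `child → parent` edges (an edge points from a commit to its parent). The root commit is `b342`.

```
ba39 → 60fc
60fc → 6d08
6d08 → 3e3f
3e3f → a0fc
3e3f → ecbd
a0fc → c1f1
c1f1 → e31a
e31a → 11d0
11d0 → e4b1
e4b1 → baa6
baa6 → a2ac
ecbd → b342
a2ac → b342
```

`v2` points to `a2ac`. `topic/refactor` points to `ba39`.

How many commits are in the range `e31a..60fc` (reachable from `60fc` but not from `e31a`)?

6

Reachable from 60fc: {11d0, 3e3f, 60fc, 6d08, a0fc, a2ac, b342, baa6, c1f1, e31a, e4b1, ecbd}.
Reachable from e31a: {11d0, a2ac, b342, baa6, e31a, e4b1}.
In 60fc's history but not e31a's: {3e3f, 60fc, 6d08, a0fc, c1f1, ecbd} — 6 commits.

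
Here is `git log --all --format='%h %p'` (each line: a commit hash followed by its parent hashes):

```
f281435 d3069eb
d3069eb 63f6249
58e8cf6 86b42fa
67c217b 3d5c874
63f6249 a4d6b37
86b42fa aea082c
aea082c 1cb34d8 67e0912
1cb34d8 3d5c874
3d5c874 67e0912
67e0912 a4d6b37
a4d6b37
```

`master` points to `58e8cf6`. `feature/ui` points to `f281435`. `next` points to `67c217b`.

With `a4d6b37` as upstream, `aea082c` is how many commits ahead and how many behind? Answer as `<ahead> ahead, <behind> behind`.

Reachable from aea082c: {1cb34d8, 3d5c874, 67e0912, a4d6b37, aea082c}.
Reachable from a4d6b37: {a4d6b37}.
Only in aea082c's history (ahead): {1cb34d8, 3d5c874, 67e0912, aea082c} — 4.
Only in a4d6b37's history (behind): {} — 0.

4 ahead, 0 behind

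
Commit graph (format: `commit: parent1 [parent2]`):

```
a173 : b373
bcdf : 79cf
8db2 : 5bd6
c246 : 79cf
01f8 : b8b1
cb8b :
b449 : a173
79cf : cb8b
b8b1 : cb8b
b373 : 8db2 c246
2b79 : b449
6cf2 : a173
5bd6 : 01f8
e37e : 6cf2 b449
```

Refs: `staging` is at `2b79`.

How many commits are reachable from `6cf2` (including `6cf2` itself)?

Walking parent pointers from 6cf2: reachable set = {01f8, 5bd6, 6cf2, 79cf, 8db2, a173, b373, b8b1, c246, cb8b}.
That is 10 commits.

10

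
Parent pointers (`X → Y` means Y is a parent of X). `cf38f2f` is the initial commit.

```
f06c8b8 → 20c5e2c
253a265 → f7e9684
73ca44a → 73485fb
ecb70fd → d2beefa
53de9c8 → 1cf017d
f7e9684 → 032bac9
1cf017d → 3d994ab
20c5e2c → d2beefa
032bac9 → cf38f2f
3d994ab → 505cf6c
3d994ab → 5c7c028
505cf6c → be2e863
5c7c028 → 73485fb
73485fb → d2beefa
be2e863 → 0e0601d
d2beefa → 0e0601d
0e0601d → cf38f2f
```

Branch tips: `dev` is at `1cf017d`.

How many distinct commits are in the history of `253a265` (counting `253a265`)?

4

Walking parent pointers from 253a265: reachable set = {032bac9, 253a265, cf38f2f, f7e9684}.
That is 4 commits.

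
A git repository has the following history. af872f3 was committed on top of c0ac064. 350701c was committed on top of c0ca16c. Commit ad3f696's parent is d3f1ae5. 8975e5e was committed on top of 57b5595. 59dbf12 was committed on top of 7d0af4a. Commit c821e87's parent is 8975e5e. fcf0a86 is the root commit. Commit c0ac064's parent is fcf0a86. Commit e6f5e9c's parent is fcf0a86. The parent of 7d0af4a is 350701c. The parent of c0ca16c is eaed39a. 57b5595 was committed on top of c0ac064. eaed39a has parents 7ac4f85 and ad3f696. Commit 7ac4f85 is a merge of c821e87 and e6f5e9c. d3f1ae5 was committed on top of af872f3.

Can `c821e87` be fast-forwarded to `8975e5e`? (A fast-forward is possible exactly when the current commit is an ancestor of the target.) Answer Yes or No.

A fast-forward from c821e87 to 8975e5e is possible iff c821e87 is an ancestor of 8975e5e.
Ancestors of 8975e5e: {57b5595, 8975e5e, c0ac064, fcf0a86}.
c821e87 is not among them, so fast-forward is not possible.

No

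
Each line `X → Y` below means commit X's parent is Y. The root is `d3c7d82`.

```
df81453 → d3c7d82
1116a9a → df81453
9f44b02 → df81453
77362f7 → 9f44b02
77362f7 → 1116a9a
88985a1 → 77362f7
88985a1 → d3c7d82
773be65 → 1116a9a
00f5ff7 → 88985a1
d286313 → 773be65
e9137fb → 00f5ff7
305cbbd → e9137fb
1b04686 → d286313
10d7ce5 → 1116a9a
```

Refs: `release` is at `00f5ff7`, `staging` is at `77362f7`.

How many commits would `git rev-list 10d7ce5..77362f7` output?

2

Reachable from 77362f7: {1116a9a, 77362f7, 9f44b02, d3c7d82, df81453}.
Reachable from 10d7ce5: {10d7ce5, 1116a9a, d3c7d82, df81453}.
In 77362f7's history but not 10d7ce5's: {77362f7, 9f44b02} — 2 commits.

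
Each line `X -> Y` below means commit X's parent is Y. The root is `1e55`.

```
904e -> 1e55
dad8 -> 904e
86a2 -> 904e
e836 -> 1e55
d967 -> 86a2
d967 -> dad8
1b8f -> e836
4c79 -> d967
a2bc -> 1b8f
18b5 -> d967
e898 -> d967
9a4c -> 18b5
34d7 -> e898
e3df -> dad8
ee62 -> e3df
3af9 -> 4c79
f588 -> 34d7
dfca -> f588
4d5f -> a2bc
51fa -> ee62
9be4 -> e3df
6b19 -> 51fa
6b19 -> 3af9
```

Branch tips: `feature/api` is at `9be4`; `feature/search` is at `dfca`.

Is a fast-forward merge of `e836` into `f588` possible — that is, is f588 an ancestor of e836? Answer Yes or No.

A fast-forward from f588 to e836 is possible iff f588 is an ancestor of e836.
Ancestors of e836: {1e55, e836}.
f588 is not among them, so fast-forward is not possible.

No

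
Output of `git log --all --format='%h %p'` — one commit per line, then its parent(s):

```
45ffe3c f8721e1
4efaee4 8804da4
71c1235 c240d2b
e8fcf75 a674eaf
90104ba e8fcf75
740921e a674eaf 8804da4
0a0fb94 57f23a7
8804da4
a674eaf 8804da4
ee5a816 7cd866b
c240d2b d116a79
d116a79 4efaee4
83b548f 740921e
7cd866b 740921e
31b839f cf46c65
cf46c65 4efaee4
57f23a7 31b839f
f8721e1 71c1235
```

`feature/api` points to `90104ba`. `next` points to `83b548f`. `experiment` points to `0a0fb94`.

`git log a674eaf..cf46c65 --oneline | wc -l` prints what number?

Reachable from cf46c65: {4efaee4, 8804da4, cf46c65}.
Reachable from a674eaf: {8804da4, a674eaf}.
In cf46c65's history but not a674eaf's: {4efaee4, cf46c65} — 2 commits.

2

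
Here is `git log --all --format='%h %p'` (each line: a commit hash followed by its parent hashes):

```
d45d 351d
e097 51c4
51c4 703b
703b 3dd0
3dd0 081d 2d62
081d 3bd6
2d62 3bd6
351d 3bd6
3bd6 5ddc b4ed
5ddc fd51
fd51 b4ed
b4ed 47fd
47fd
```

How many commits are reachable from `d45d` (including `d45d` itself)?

7

Walking parent pointers from d45d: reachable set = {351d, 3bd6, 47fd, 5ddc, b4ed, d45d, fd51}.
That is 7 commits.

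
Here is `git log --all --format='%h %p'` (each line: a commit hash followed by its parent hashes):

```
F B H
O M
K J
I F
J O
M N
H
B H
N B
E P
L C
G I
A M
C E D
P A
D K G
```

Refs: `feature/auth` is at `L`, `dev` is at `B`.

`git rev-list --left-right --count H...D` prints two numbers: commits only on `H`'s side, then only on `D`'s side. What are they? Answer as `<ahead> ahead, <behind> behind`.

Reachable from H: {H}.
Reachable from D: {B, D, F, G, H, I, J, K, M, N, O}.
Only in H's history (ahead): {} — 0.
Only in D's history (behind): {B, D, F, G, I, J, K, M, N, O} — 10.

0 ahead, 10 behind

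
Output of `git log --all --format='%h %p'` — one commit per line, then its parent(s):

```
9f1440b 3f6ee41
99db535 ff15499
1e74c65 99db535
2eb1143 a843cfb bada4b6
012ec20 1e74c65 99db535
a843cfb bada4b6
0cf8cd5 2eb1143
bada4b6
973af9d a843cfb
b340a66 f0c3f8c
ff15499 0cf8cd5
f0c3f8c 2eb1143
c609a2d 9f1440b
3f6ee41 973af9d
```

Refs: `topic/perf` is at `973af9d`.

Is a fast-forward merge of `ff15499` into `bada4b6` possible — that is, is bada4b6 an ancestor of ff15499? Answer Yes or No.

A fast-forward from bada4b6 to ff15499 is possible iff bada4b6 is an ancestor of ff15499.
Ancestors of ff15499: {0cf8cd5, 2eb1143, a843cfb, bada4b6, ff15499}.
bada4b6 is among them, so fast-forward is possible.

Yes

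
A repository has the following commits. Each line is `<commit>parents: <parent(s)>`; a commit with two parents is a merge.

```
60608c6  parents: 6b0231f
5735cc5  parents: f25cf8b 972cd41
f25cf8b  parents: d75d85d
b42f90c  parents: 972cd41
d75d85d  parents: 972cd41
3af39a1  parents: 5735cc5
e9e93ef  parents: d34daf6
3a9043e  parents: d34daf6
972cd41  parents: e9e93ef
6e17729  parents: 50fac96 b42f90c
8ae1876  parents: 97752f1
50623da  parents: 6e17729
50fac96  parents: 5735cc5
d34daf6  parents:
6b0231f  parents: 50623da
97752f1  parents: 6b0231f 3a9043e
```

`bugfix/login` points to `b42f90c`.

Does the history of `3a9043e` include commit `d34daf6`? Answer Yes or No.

Yes

Ancestors of 3a9043e (commits reachable by following parents): {3a9043e, d34daf6}.
d34daf6 is in that set, so it is an ancestor of 3a9043e.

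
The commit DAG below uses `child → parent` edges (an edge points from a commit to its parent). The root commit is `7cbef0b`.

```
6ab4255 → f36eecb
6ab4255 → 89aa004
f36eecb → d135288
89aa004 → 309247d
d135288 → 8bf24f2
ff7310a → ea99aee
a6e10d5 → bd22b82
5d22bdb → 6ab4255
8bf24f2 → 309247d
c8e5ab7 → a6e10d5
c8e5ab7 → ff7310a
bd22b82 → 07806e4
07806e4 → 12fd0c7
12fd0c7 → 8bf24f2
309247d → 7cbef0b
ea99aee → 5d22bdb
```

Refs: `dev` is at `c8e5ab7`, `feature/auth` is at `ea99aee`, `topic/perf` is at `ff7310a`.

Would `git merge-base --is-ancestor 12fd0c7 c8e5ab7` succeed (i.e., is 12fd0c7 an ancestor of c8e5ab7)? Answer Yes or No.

Yes

Ancestors of c8e5ab7 (commits reachable by following parents): {07806e4, 12fd0c7, 309247d, 5d22bdb, 6ab4255, 7cbef0b, 89aa004, 8bf24f2, a6e10d5, bd22b82, c8e5ab7, d135288, ea99aee, f36eecb, ff7310a}.
12fd0c7 is in that set, so it is an ancestor of c8e5ab7.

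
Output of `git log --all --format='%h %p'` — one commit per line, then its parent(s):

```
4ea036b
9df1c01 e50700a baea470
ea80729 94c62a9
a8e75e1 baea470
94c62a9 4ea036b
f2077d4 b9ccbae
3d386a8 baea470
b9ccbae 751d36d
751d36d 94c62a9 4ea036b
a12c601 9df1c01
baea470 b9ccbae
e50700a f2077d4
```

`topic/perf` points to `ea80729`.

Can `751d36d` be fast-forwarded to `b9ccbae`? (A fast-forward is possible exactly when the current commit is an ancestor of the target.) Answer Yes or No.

A fast-forward from 751d36d to b9ccbae is possible iff 751d36d is an ancestor of b9ccbae.
Ancestors of b9ccbae: {4ea036b, 751d36d, 94c62a9, b9ccbae}.
751d36d is among them, so fast-forward is possible.

Yes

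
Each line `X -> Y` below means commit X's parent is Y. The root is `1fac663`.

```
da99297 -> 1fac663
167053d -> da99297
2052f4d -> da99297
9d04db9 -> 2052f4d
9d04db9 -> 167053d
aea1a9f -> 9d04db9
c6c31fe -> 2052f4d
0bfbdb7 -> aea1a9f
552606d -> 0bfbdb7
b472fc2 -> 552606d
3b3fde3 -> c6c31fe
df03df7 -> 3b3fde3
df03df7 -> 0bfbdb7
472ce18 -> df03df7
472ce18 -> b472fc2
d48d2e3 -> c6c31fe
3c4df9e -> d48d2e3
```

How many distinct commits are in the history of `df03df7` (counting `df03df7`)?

10

Walking parent pointers from df03df7: reachable set = {0bfbdb7, 167053d, 1fac663, 2052f4d, 3b3fde3, 9d04db9, aea1a9f, c6c31fe, da99297, df03df7}.
That is 10 commits.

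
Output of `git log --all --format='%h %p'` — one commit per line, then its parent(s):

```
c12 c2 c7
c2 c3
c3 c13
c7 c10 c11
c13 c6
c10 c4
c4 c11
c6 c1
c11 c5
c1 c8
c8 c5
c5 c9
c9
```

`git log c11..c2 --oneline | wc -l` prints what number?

6

Reachable from c2: {c1, c13, c2, c3, c5, c6, c8, c9}.
Reachable from c11: {c11, c5, c9}.
In c2's history but not c11's: {c1, c13, c2, c3, c6, c8} — 6 commits.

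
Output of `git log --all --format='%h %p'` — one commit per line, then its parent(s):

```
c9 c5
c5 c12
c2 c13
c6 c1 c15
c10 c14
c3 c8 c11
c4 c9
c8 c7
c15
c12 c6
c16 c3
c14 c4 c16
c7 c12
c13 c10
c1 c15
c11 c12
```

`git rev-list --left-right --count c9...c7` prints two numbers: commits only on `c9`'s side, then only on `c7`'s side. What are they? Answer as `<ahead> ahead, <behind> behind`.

2 ahead, 1 behind

Reachable from c9: {c1, c12, c15, c5, c6, c9}.
Reachable from c7: {c1, c12, c15, c6, c7}.
Only in c9's history (ahead): {c5, c9} — 2.
Only in c7's history (behind): {c7} — 1.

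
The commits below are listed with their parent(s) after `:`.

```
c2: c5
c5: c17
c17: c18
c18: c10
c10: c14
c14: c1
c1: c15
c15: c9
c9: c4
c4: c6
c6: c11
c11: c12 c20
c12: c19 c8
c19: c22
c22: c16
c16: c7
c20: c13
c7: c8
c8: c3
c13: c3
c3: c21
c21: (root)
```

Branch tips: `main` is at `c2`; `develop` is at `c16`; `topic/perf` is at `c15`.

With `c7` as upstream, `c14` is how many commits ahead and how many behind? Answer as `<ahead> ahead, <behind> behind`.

Reachable from c14: {c1, c11, c12, c13, c14, c15, c16, c19, c20, c21, c22, c3, c4, c6, c7, c8, c9}.
Reachable from c7: {c21, c3, c7, c8}.
Only in c14's history (ahead): {c1, c11, c12, c13, c14, c15, c16, c19, c20, c22, c4, c6, c9} — 13.
Only in c7's history (behind): {} — 0.

13 ahead, 0 behind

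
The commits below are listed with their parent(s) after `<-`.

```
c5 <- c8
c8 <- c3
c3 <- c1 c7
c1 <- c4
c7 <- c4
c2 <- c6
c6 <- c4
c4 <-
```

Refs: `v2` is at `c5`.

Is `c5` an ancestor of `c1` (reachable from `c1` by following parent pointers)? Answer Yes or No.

Ancestors of c1: {c1, c4}.
c5 is not in that set, so it is not an ancestor of c1.

No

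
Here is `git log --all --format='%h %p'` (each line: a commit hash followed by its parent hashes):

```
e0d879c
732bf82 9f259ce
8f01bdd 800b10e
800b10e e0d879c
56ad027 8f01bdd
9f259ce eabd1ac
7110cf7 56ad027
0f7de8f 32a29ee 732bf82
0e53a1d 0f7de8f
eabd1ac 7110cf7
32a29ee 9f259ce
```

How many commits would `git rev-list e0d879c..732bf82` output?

Reachable from 732bf82: {56ad027, 7110cf7, 732bf82, 800b10e, 8f01bdd, 9f259ce, e0d879c, eabd1ac}.
Reachable from e0d879c: {e0d879c}.
In 732bf82's history but not e0d879c's: {56ad027, 7110cf7, 732bf82, 800b10e, 8f01bdd, 9f259ce, eabd1ac} — 7 commits.

7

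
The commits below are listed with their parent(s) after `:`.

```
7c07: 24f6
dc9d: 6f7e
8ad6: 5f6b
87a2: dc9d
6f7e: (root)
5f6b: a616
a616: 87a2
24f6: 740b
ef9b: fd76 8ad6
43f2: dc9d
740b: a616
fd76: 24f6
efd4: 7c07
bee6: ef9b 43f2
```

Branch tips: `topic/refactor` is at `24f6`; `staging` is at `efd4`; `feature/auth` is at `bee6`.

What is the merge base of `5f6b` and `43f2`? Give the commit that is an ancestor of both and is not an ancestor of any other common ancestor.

dc9d

Ancestors of 5f6b: {5f6b, 6f7e, 87a2, a616, dc9d}.
Ancestors of 43f2: {43f2, 6f7e, dc9d}.
Common ancestors: {6f7e, dc9d}.
Among these, dc9d is not an ancestor of any other common ancestor — it is the merge base.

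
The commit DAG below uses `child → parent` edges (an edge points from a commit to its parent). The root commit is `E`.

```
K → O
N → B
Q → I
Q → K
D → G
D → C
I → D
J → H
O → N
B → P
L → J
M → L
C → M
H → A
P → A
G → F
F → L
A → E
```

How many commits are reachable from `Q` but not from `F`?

11

Reachable from Q: {A, B, C, D, E, F, G, H, I, J, K, L, M, N, O, P, Q}.
Reachable from F: {A, E, F, H, J, L}.
In Q's history but not F's: {B, C, D, G, I, K, M, N, O, P, Q} — 11 commits.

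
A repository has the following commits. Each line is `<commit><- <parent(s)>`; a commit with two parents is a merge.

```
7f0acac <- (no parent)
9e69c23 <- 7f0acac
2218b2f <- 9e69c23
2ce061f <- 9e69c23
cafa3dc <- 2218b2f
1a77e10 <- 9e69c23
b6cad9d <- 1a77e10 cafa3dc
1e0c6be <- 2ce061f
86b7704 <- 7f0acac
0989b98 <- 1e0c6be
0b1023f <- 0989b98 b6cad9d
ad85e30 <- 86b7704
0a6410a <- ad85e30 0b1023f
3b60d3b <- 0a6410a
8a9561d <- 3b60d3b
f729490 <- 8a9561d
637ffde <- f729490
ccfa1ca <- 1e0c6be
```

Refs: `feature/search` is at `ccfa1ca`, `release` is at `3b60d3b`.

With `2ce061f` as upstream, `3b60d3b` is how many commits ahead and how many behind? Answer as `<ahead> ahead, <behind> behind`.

Reachable from 3b60d3b: {0989b98, 0a6410a, 0b1023f, 1a77e10, 1e0c6be, 2218b2f, 2ce061f, 3b60d3b, 7f0acac, 86b7704, 9e69c23, ad85e30, b6cad9d, cafa3dc}.
Reachable from 2ce061f: {2ce061f, 7f0acac, 9e69c23}.
Only in 3b60d3b's history (ahead): {0989b98, 0a6410a, 0b1023f, 1a77e10, 1e0c6be, 2218b2f, 3b60d3b, 86b7704, ad85e30, b6cad9d, cafa3dc} — 11.
Only in 2ce061f's history (behind): {} — 0.

11 ahead, 0 behind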